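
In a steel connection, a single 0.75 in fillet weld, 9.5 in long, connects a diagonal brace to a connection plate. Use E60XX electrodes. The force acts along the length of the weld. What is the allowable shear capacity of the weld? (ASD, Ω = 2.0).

E60XX → F_EXX = 60 ksi.
Effective throat t_e = 0.707 × 0.75 = 0.5302 in.
Total length L = 9.5 in; A_we = 0.5302 × 9.5 = 5.037 in².
F_nw = 0.6 F_EXX = 0.6 × 60 = 36 ksi.
R_n = 36 × 5.037 = 181.3 kips; R_n/Ω = 181.3/2.0 = 90.67 kips.

R_n/Ω ≈ 90.7 kips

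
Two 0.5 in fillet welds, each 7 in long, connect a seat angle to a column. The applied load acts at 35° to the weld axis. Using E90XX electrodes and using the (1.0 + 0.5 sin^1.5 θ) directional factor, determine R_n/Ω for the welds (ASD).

E90XX → F_EXX = 90 ksi.
t_e = 0.707 × 0.5 = 0.3535 in; A_we = 0.3535 × 14 = 4.949 in².
Directional factor: 1.0 + 0.5 sin^1.5(35°) = 1.217.
F_nw = 0.6 × 90 × 1.217 = 65.73 ksi.
R_n/Ω = (65.73 × 4.949) / 2.0 = 162.6 kips.

R_n/Ω ≈ 163 kips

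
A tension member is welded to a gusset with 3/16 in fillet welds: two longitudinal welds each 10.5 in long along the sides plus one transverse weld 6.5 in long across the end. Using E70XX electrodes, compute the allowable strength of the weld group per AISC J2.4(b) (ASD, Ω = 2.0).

E70XX → F_EXX = 70 ksi.
t_e = 0.707 × 0.1875 = 0.1326 in.
R_nwl = 0.6 × 70 × 0.1326 × 21 = 116.9 kips (longitudinal, 2 welds).
R_nwt = 0.6 × 70 × 0.1326 × 6.5 = 36.19 kips (transverse, base value).
(i) R_nwl + R_nwt = 153.1 kips; (ii) 0.85 R_nwl + 1.5 R_nwt = 153.7 kips.
R_n = max = 153.7 kips [governs: (ii)]; R_n/Ω = 76.83 kips.

R_n/Ω ≈ 76.8 kips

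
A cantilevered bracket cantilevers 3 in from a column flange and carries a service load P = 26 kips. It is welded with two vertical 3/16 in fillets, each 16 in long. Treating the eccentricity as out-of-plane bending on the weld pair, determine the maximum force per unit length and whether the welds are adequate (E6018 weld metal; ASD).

f_max ≈ 1.22 kip/in; adequate

E60XX → F_EXX = 60 ksi.
L_w = 2 × 16 = 32 in; section modulus (unit throat) S = 2 × L²/6 = 85.33 in².
Direct shear f_v = P/L_w = 26/32 = 0.8125 kip/in.
Moment M = P × e = 26 × 3 = 78 kip·in; bending f_b = M/S = 0.9141 kip/in.
f_max = √(f_v² + f_b²) = √(0.8125² + 0.9141²) = 1.223 kip/in.
r_n/Ω = (1/2.0) × 0.6 × 60 × (0.707 × 0.1875) = 2.386 kip/in → adequate.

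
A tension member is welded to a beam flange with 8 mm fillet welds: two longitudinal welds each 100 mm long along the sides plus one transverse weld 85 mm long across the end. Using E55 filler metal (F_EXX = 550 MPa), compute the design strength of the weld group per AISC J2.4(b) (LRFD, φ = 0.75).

φR_n ≈ 416 kN

t_e = 0.707 × 8 = 5.656 mm.
R_nwl = 0.6 × 550 × 5.656 × 200 × 10⁻³ = 373.3 kN (longitudinal, 2 welds).
R_nwt = 0.6 × 550 × 5.656 × 85 × 10⁻³ = 158.7 kN (transverse, base value).
(i) R_nwl + R_nwt = 531.9 kN; (ii) 0.85 R_nwl + 1.5 R_nwt = 555.3 kN.
R_n = max = 555.3 kN [governs: (ii)]; φR_n = 416.5 kN.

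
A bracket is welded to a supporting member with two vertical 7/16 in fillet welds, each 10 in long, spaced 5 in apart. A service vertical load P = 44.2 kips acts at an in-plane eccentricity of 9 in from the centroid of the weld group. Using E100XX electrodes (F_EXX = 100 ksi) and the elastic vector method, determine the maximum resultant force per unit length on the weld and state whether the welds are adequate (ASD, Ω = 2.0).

Total weld length L_w = 20 in. Treat welds as unit-width lines.
Polar moment about centroid: J = 2[d³/12 + d(b/2)²] = 2[10³/12 + 10×2.5²] = 291.7 in³.
Direct shear f_v = P/L_w = 44.2 / 20 = 2.21 kip/in (vertical).
Torsion M = P·e = 44.2 × 9 = 397.8 kip·in.
Critical point at (x, y) = (2.5, 5) from centroid. f_tx = M·y/J = 6.819 kip/in; f_ty = M·x/J = 3.41 kip/in.
Resultant f_max = √[f_tx² + (f_v + f_ty)²] = √[6.819² + (2.21 + 3.41)²] = 8.837 kip/in.
Capacity per unit length: r_n/Ω = (1/2.0) × 0.6 × 100 × (0.707 × 0.4375) = 9.279 kip/in.
8.837 ≤ 9.279 → adequate.

f_max ≈ 8.84 kip/in; adequate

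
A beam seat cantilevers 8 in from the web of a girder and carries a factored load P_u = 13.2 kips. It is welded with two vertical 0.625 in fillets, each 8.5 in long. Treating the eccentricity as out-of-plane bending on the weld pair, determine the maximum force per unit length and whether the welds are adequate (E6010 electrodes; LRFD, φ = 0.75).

f_max ≈ 4.45 kip/in; adequate

E60XX → F_EXX = 60 ksi.
L_w = 2 × 8.5 = 17 in; section modulus (unit throat) S = 2 × L²/6 = 24.08 in².
Direct shear f_v = P/L_w = 13.2/17 = 0.7765 kip/in.
Moment M = P × e = 13.2 × 8 = 105.6 kip·in; bending f_b = M/S = 4.385 kip/in.
f_max = √(f_v² + f_b²) = √(0.7765² + 4.385²) = 4.453 kip/in.
φr_n = 0.75 × 0.6 × 60 × (0.707 × 0.625) = 11.93 kip/in → adequate.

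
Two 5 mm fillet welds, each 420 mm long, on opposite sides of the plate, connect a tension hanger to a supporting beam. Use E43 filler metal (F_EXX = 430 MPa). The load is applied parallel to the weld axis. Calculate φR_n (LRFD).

φR_n ≈ 575 kN

Effective throat t_e = 0.707 × 5 = 3.535 mm.
Total length L = 840 mm; A_we = 3.535 × 840 = 2969 mm².
F_nw = 0.6 F_EXX = 0.6 × 430 = 258 MPa.
φR_n = 0.75 × 258 × 2969 × 10⁻³ = 574.6 kN.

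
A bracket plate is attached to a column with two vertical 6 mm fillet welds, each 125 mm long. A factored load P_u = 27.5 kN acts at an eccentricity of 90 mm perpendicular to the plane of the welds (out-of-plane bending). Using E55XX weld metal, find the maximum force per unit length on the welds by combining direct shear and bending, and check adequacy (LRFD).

E55XX → F_EXX = 550 MPa.
L_w = 2 × 125 = 250 mm; section modulus (unit throat) S = 2 × L²/6 = 5208 mm².
Direct shear f_v = P/L_w = 27.5×10³/250 = 110 N/mm.
Moment M = P × e = 27.5×10³ × 90 = 2475000 N·mm; bending f_b = M/S = 475.2 N/mm.
f_max = √(f_v² + f_b²) = √(110² + 475.2²) = 487.8 N/mm.
φr_n = 0.75 × 0.6 × 550 × (0.707 × 6) = 1050 N/mm → adequate.

f_max ≈ 488 N/mm; adequate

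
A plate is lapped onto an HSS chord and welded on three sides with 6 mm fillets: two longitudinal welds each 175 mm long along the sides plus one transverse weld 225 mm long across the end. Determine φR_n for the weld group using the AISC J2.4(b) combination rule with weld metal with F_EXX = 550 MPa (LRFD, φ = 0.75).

t_e = 0.707 × 6 = 4.242 mm.
R_nwl = 0.6 × 550 × 4.242 × 350 × 10⁻³ = 490 kN (longitudinal, 2 welds).
R_nwt = 0.6 × 550 × 4.242 × 225 × 10⁻³ = 315 kN (transverse, base value).
(i) R_nwl + R_nwt = 804.9 kN; (ii) 0.85 R_nwl + 1.5 R_nwt = 888.9 kN.
R_n = max = 888.9 kN [governs: (ii)]; φR_n = 666.7 kN.

φR_n ≈ 667 kN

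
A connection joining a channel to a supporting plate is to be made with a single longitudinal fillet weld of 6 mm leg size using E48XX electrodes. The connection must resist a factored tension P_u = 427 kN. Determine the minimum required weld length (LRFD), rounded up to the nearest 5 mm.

L = 470 mm

E48XX → F_EXX = 480 MPa.
Throat t_e = 0.707 × 6 = 4.242 mm.
φr_n = 0.75 × 0.6 × 480 × 4.242 × 10⁻³ = 0.9163 kN/mm.
L_req = P_u / φr_n = 427 / 0.9163 = 466 mm total.
Round up → use L = 470 mm.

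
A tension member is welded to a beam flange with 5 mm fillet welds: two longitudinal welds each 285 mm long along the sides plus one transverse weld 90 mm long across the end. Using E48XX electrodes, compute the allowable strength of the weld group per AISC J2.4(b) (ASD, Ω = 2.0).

E48XX → F_EXX = 480 MPa.
t_e = 0.707 × 5 = 3.535 mm.
R_nwl = 0.6 × 480 × 3.535 × 570 × 10⁻³ = 580.3 kN (longitudinal, 2 welds).
R_nwt = 0.6 × 480 × 3.535 × 90 × 10⁻³ = 91.63 kN (transverse, base value).
(i) R_nwl + R_nwt = 671.9 kN; (ii) 0.85 R_nwl + 1.5 R_nwt = 630.7 kN.
R_n = max = 671.9 kN [governs: (i)]; R_n/Ω = 336 kN.

R_n/Ω ≈ 336 kN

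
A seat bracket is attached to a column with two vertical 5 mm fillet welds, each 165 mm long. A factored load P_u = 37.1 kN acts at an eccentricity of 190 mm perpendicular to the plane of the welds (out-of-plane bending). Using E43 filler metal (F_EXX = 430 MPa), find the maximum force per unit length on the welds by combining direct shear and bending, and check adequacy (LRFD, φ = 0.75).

f_max ≈ 785 N/mm; NOT adequate

L_w = 2 × 165 = 330 mm; section modulus (unit throat) S = 2 × L²/6 = 9075 mm².
Direct shear f_v = P/L_w = 37.1×10³/330 = 112.4 N/mm.
Moment M = P × e = 37.1×10³ × 190 = 7049000 N·mm; bending f_b = M/S = 776.7 N/mm.
f_max = √(f_v² + f_b²) = √(112.4² + 776.7²) = 784.8 N/mm.
φr_n = 0.75 × 0.6 × 430 × (0.707 × 5) = 684 N/mm → NOT adequate.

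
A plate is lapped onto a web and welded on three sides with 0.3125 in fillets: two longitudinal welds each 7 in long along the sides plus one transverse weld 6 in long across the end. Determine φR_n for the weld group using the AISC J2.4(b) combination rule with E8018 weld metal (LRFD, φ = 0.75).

E80XX → F_EXX = 80 ksi.
t_e = 0.707 × 0.3125 = 0.2209 in.
R_nwl = 0.6 × 80 × 0.2209 × 14 = 148.5 kip (longitudinal, 2 welds).
R_nwt = 0.6 × 80 × 0.2209 × 6 = 63.63 kip (transverse, base value).
(i) R_nwl + R_nwt = 212.1 kip; (ii) 0.85 R_nwl + 1.5 R_nwt = 221.6 kip.
R_n = max = 221.6 kip [governs: (ii)]; φR_n = 166.2 kip.

φR_n ≈ 166 kip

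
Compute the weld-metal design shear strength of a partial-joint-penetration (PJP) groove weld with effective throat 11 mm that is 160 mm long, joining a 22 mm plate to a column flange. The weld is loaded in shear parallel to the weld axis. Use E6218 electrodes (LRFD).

E62XX → F_EXX = 620 MPa.
Effective throat (given) t_e = 11 mm.
A_we = 11 × 160 = 1760 mm².
F_nw = 0.6 F_EXX = 372 MPa.
φR_n = 0.75 × 372 × 1760 × 10⁻³ = 491 kN.

φR_n ≈ 491 kN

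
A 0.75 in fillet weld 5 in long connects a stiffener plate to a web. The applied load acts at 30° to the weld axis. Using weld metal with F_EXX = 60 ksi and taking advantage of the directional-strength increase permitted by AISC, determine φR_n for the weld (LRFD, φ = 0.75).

φR_n ≈ 84.2 kips

t_e = 0.707 × 0.75 = 0.5302 in; A_we = 0.5302 × 5 = 2.651 in².
Directional factor: 1.0 + 0.5 sin^1.5(30°) = 1.177.
F_nw = 0.6 × 60 × 1.177 = 42.36 ksi.
φR_n = 0.75 × 42.36 × 2.651 = 84.24 kips.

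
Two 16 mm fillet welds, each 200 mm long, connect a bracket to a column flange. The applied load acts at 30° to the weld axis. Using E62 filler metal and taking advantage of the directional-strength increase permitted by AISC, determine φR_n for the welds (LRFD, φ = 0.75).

φR_n ≈ 1490 kN

E62XX → F_EXX = 620 MPa.
t_e = 0.707 × 16 = 11.31 mm; A_we = 11.31 × 400 = 4525 mm².
Directional factor: 1.0 + 0.5 sin^1.5(30°) = 1.177.
F_nw = 0.6 × 620 × 1.177 = 437.8 MPa.
φR_n = 0.75 × 437.8 × 4525 × 10⁻³ = 1486 kN.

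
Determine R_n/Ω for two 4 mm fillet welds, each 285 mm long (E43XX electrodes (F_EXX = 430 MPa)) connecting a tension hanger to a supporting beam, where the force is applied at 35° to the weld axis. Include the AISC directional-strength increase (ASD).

t_e = 0.707 × 4 = 2.828 mm; A_we = 2.828 × 570 = 1612 mm².
Directional factor: 1.0 + 0.5 sin^1.5(35°) = 1.217.
F_nw = 0.6 × 430 × 1.217 = 314 MPa.
R_n/Ω = (314 × 1612) / 2.0 × 10⁻³ = 253.1 kN.

R_n/Ω ≈ 253 kN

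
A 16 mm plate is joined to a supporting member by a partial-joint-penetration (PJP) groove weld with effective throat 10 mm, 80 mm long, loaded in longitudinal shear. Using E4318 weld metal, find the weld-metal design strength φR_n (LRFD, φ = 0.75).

φR_n ≈ 155 kN

E43XX → F_EXX = 430 MPa.
Effective throat (given) t_e = 10 mm.
A_we = 10 × 80 = 800 mm².
F_nw = 0.6 F_EXX = 258 MPa.
φR_n = 0.75 × 258 × 800 × 10⁻³ = 154.8 kN.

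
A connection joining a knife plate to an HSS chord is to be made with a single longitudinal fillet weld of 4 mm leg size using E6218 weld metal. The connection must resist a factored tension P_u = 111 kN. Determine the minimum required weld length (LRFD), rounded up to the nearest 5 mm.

E62XX → F_EXX = 620 MPa.
Throat t_e = 0.707 × 4 = 2.828 mm.
φr_n = 0.75 × 0.6 × 620 × 2.828 × 10⁻³ = 0.789 kN/mm.
L_req = P_u / φr_n = 111 / 0.789 = 140.7 mm total.
Round up → use L = 145 mm.

L = 145 mm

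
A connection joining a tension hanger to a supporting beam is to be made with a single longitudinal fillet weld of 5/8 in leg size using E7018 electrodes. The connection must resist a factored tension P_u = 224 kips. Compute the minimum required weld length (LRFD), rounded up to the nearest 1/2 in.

E70XX → F_EXX = 70 ksi.
Throat t_e = 0.707 × 0.625 = 0.4419 in.
φr_n = 0.75 × 0.6 × 70 × 0.4419 = 13.92 kips/in.
L_req = P_u / φr_n = 224 / 13.92 = 16.09 in total.
Round up → use L = 16.5 in.

L = 16.5 in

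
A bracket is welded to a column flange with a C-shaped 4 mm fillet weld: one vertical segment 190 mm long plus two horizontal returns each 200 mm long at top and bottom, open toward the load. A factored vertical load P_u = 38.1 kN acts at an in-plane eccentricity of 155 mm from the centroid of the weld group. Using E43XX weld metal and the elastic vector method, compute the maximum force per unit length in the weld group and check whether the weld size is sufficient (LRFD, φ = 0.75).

E43XX → F_EXX = 430 MPa.
Total weld length L_w = 590 mm. Treat welds as unit-width lines.
Centroid: x̄ = 2×200×100 / 590 = 67.8 mm from the vertical weld.
Polar moment about centroid: J = I_x + I_y = [190³/12 + 2×200×95²] + [190×67.8² + 2(200³/12 + 200×32.2²)] = 6803000 mm³.
Direct shear f_v = P/L_w = 38.1×10³ / 590 = 64.58 N/mm (vertical).
Torsion M = P·e = 38.1×10³ × 155 = 5905500 N·mm.
Critical point at (x, y) = (132.2, 95) from centroid. f_tx = M·y/J = 82.47 N/mm; f_ty = M·x/J = 114.8 N/mm.
Resultant f_max = √[f_tx² + (f_v + f_ty)²] = √[82.47² + (64.58 + 114.8)²] = 197.4 N/mm.
Capacity per unit length: φr_n = 0.75 × 0.6 × 430 × (0.707 × 4) = 547.2 N/mm.
197.4 ≤ 547.2 → adequate.

f_max ≈ 197 N/mm; adequate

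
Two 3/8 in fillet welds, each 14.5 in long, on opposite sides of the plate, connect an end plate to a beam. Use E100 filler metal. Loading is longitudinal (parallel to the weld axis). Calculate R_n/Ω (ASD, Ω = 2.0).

R_n/Ω ≈ 231 kip

E100XX → F_EXX = 100 ksi.
Effective throat t_e = 0.707 × 0.375 = 0.2651 in.
Total length L = 29 in; A_we = 0.2651 × 29 = 7.689 in².
F_nw = 0.6 F_EXX = 0.6 × 100 = 60 ksi.
R_n = 60 × 7.689 = 461.3 kip; R_n/Ω = 461.3/2.0 = 230.7 kip.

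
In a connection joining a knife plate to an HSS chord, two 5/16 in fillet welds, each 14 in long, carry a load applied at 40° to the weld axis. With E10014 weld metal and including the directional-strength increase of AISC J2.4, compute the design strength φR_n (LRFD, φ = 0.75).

E100XX → F_EXX = 100 ksi.
t_e = 0.707 × 0.3125 = 0.2209 in; A_we = 0.2209 × 28 = 6.186 in².
Directional factor: 1.0 + 0.5 sin^1.5(40°) = 1.258.
F_nw = 0.6 × 100 × 1.258 = 75.46 ksi.
φR_n = 0.75 × 75.46 × 6.186 = 350.1 kip.

φR_n ≈ 350 kip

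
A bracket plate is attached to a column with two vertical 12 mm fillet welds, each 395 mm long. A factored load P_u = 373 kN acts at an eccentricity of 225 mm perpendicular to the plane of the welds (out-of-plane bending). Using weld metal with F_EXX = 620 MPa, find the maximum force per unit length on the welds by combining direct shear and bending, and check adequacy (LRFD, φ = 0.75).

f_max ≈ 1680 N/mm; adequate

L_w = 2 × 395 = 790 mm; section modulus (unit throat) S = 2 × L²/6 = 52010 mm².
Direct shear f_v = P/L_w = 373×10³/790 = 472.2 N/mm.
Moment M = P × e = 373×10³ × 225 = 83925000 N·mm; bending f_b = M/S = 1614 N/mm.
f_max = √(f_v² + f_b²) = √(472.2² + 1614²) = 1681 N/mm.
φr_n = 0.75 × 0.6 × 620 × (0.707 × 12) = 2367 N/mm → adequate.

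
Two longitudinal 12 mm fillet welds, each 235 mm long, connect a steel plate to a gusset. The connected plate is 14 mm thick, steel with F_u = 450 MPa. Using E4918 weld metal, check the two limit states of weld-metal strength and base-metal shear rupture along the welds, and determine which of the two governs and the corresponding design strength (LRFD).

φR_n ≈ 879 kN (weld metal governs)

E49XX → F_EXX = 490 MPa.
t_e = 0.707 × 12 = 8.484 mm; L = 470 mm.
Weld metal: φR_n = 0.75 × 0.6 × 490 × 8.484 × 470 × 10⁻³ = 879.2 kN.
Base metal (shear rupture): φR_n = 0.75 × 0.6 × 450 × 14 × 470 × 10⁻³ = 1332 kN.
Governing: weld metal.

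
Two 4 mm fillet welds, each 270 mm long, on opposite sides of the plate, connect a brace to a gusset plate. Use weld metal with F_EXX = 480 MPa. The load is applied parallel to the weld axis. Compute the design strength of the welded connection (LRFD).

φR_n ≈ 330 kN

Effective throat t_e = 0.707 × 4 = 2.828 mm.
Total length L = 540 mm; A_we = 2.828 × 540 = 1527 mm².
F_nw = 0.6 F_EXX = 0.6 × 480 = 288 MPa.
φR_n = 0.75 × 288 × 1527 × 10⁻³ = 329.9 kN.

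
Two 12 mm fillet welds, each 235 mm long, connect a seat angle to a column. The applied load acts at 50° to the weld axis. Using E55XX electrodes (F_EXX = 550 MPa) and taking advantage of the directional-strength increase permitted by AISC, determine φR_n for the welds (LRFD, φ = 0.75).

φR_n ≈ 1320 kN

t_e = 0.707 × 12 = 8.484 mm; A_we = 8.484 × 470 = 3987 mm².
Directional factor: 1.0 + 0.5 sin^1.5(50°) = 1.335.
F_nw = 0.6 × 550 × 1.335 = 440.6 MPa.
φR_n = 0.75 × 440.6 × 3987 × 10⁻³ = 1318 kN.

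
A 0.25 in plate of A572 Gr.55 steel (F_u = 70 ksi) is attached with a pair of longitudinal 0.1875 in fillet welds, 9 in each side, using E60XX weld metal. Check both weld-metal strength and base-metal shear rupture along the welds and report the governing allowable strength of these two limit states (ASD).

R_n/Ω ≈ 43 kips (weld metal governs)

E60XX → F_EXX = 60 ksi.
t_e = 0.707 × 0.1875 = 0.1326 in; L = 18 in.
Weld metal: R_n/Ω = (1/2.0) × 0.6 × 60 × 0.1326 × 18 = 42.95 kips.
Base metal (shear rupture): R_n/Ω = (1/2.0) × 0.6 × 70 × 0.25 × 18 = 94.5 kips.
Governing: weld metal.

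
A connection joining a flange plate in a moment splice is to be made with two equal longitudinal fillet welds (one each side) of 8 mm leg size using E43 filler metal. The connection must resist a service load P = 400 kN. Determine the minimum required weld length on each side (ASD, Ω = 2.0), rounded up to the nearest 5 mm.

L = 275 mm on each side

E43XX → F_EXX = 430 MPa.
Throat t_e = 0.707 × 8 = 5.656 mm.
r_n/Ω = (0.6 × 430 × 5.656) / 2.0 = 729.6 N/mm = 0.7296 kN/mm.
L_req = P / (r_n/Ω) = 400 / 0.7296 = 548.2 mm total.
Per side: 548.2 / 2 = 274.1 mm.
Round up → use L = 275 mm on each side.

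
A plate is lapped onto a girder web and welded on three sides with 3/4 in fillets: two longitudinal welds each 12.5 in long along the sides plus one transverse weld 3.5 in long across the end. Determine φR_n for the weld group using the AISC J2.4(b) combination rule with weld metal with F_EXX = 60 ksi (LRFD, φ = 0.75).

t_e = 0.707 × 0.75 = 0.5302 in.
R_nwl = 0.6 × 60 × 0.5302 × 25 = 477.2 kip (longitudinal, 2 welds).
R_nwt = 0.6 × 60 × 0.5302 × 3.5 = 66.81 kip (transverse, base value).
(i) R_nwl + R_nwt = 544 kip; (ii) 0.85 R_nwl + 1.5 R_nwt = 505.9 kip.
R_n = max = 544 kip [governs: (i)]; φR_n = 408 kip.

φR_n ≈ 408 kip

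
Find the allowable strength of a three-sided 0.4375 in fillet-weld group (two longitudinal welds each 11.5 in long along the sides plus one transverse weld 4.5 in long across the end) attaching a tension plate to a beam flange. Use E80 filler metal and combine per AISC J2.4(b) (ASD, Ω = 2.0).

E80XX → F_EXX = 80 ksi.
t_e = 0.707 × 0.4375 = 0.3093 in.
R_nwl = 0.6 × 80 × 0.3093 × 23 = 341.5 kip (longitudinal, 2 welds).
R_nwt = 0.6 × 80 × 0.3093 × 4.5 = 66.81 kip (transverse, base value).
(i) R_nwl + R_nwt = 408.3 kip; (ii) 0.85 R_nwl + 1.5 R_nwt = 390.5 kip.
R_n = max = 408.3 kip [governs: (i)]; R_n/Ω = 204.1 kip.

R_n/Ω ≈ 204 kip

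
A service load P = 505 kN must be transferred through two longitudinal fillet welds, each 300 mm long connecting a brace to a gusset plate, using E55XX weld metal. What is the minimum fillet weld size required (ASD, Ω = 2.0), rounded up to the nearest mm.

E55XX → F_EXX = 550 MPa.
Total weld length L = 600 mm.
Required throat t_e = P × Ω / (0.6 F_EXX × L) = 505 × 2.0 / (0.6 × 550 × 600 × 10⁻³) = 5.101 mm.
Required leg w = t_e / 0.707 = 7.215 mm → use 8 mm.

w = 8 mm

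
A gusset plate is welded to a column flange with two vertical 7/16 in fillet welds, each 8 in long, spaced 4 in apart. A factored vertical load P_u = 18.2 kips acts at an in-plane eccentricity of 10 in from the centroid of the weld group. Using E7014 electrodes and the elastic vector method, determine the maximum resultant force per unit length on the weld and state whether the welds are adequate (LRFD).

f_max ≈ 6.05 kip/in; adequate

E70XX → F_EXX = 70 ksi.
Total weld length L_w = 16 in. Treat welds as unit-width lines.
Polar moment about centroid: J = 2[d³/12 + d(b/2)²] = 2[8³/12 + 8×2²] = 149.3 in³.
Direct shear f_v = P/L_w = 18.2 / 16 = 1.137 kip/in (vertical).
Torsion M = P·e = 18.2 × 10 = 182 kip·in.
Critical point at (x, y) = (2, 4) from centroid. f_tx = M·y/J = 4.875 kip/in; f_ty = M·x/J = 2.438 kip/in.
Resultant f_max = √[f_tx² + (f_v + f_ty)²] = √[4.875² + (1.137 + 2.438)²] = 6.045 kip/in.
Capacity per unit length: φr_n = 0.75 × 0.6 × 70 × (0.707 × 0.4375) = 9.743 kip/in.
6.045 ≤ 9.743 → adequate.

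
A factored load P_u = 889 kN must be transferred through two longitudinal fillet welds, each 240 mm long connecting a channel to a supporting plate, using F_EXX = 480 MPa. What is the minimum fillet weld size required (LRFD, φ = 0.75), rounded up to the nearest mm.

Total weld length L = 480 mm.
Required throat t_e = P_u / (φ × 0.6 F_EXX × L) = 889 / (0.75 × 0.6 × 480 × 480 × 10⁻³) = 8.574 mm.
Required leg w = t_e / 0.707 = 12.13 mm → use 13 mm.

w = 13 mm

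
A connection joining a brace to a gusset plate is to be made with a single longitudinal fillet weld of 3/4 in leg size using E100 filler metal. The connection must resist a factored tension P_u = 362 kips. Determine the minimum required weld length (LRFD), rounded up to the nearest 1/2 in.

E100XX → F_EXX = 100 ksi.
Throat t_e = 0.707 × 0.75 = 0.5302 in.
φr_n = 0.75 × 0.6 × 100 × 0.5302 = 23.86 kips/in.
L_req = P_u / φr_n = 362 / 23.86 = 15.17 in total.
Round up → use L = 15.5 in.

L = 15.5 in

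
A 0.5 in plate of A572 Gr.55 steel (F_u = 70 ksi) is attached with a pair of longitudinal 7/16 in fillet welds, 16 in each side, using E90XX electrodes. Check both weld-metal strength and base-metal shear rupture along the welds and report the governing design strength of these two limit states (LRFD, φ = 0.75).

E90XX → F_EXX = 90 ksi.
t_e = 0.707 × 0.4375 = 0.3093 in; L = 32 in.
Weld metal: φR_n = 0.75 × 0.6 × 90 × 0.3093 × 32 = 400.9 kip.
Base metal (shear rupture): φR_n = 0.75 × 0.6 × 70 × 0.5 × 32 = 504 kip.
Governing: weld metal.

φR_n ≈ 401 kip (weld metal governs)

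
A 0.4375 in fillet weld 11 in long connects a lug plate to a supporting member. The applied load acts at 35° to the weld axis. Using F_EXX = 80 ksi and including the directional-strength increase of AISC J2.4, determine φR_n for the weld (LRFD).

φR_n ≈ 149 kip

t_e = 0.707 × 0.4375 = 0.3093 in; A_we = 0.3093 × 11 = 3.402 in².
Directional factor: 1.0 + 0.5 sin^1.5(35°) = 1.217.
F_nw = 0.6 × 80 × 1.217 = 58.43 ksi.
φR_n = 0.75 × 58.43 × 3.402 = 149.1 kip.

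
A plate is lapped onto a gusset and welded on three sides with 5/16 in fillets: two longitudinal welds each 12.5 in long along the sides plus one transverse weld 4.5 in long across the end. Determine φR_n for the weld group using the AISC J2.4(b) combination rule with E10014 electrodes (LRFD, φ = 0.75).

E100XX → F_EXX = 100 ksi.
t_e = 0.707 × 0.3125 = 0.2209 in.
R_nwl = 0.6 × 100 × 0.2209 × 25 = 331.4 kips (longitudinal, 2 welds).
R_nwt = 0.6 × 100 × 0.2209 × 4.5 = 59.65 kips (transverse, base value).
(i) R_nwl + R_nwt = 391.1 kips; (ii) 0.85 R_nwl + 1.5 R_nwt = 371.2 kips.
R_n = max = 391.1 kips [governs: (i)]; φR_n = 293.3 kips.

φR_n ≈ 293 kips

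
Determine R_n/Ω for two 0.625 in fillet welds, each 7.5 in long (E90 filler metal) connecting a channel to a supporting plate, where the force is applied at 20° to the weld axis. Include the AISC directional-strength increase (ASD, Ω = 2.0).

E90XX → F_EXX = 90 ksi.
t_e = 0.707 × 0.625 = 0.4419 in; A_we = 0.4419 × 15 = 6.628 in².
Directional factor: 1.0 + 0.5 sin^1.5(20°) = 1.1.
F_nw = 0.6 × 90 × 1.1 = 59.4 ksi.
R_n/Ω = (59.4 × 6.628) / 2.0 = 196.9 kip.

R_n/Ω ≈ 197 kip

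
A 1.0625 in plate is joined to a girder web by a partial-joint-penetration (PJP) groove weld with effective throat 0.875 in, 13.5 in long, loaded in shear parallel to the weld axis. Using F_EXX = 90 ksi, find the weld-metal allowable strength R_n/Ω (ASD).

Effective throat (given) t_e = 0.875 in.
A_we = 0.875 × 13.5 = 11.81 in².
F_nw = 0.6 F_EXX = 54 ksi.
R_n/Ω = (54 × 11.81) / 2.0 = 318.9 kip.

R_n/Ω ≈ 319 kip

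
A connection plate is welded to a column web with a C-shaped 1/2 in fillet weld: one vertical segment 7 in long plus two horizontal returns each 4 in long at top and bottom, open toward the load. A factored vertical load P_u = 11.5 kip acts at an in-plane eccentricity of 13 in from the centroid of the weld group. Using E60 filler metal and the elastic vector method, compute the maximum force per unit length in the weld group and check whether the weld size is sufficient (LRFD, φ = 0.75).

f_max ≈ 5.01 kip/in; adequate

E60XX → F_EXX = 60 ksi.
Total weld length L_w = 15 in. Treat welds as unit-width lines.
Centroid: x̄ = 2×4×2 / 15 = 1.067 in from the vertical weld.
Polar moment about centroid: J = I_x + I_y = [7³/12 + 2×4×3.5²] + [7×1.067² + 2(4³/12 + 4×0.9333²)] = 152.2 in³.
Direct shear f_v = P/L_w = 11.5 / 15 = 0.7667 kip/in (vertical).
Torsion M = P·e = 11.5 × 13 = 149.5 kip·in.
Critical point at (x, y) = (2.933, 3.5) from centroid. f_tx = M·y/J = 3.438 kip/in; f_ty = M·x/J = 2.882 kip/in.
Resultant f_max = √[f_tx² + (f_v + f_ty)²] = √[3.438² + (0.7667 + 2.882)²] = 5.013 kip/in.
Capacity per unit length: φr_n = 0.75 × 0.6 × 60 × (0.707 × 0.5) = 9.544 kip/in.
5.013 ≤ 9.544 → adequate.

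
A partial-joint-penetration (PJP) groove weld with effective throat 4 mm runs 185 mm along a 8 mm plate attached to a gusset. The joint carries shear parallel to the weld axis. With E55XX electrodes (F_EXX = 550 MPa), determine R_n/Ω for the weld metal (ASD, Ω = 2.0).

R_n/Ω ≈ 122 kN

Effective throat (given) t_e = 4 mm.
A_we = 4 × 185 = 740 mm².
F_nw = 0.6 F_EXX = 330 MPa.
R_n/Ω = (330 × 740) / 2.0 × 10⁻³ = 122.1 kN.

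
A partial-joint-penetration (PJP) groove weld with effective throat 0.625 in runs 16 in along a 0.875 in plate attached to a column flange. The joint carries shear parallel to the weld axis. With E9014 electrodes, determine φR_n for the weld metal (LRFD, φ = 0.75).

E90XX → F_EXX = 90 ksi.
Effective throat (given) t_e = 0.625 in.
A_we = 0.625 × 16 = 10 in².
F_nw = 0.6 F_EXX = 54 ksi.
φR_n = 0.75 × 54 × 10 = 405 kips.

φR_n ≈ 405 kips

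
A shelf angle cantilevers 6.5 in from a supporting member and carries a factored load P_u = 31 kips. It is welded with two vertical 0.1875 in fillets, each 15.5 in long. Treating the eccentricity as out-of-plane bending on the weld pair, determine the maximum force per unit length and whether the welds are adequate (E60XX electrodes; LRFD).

f_max ≈ 2.71 kip/in; adequate

E60XX → F_EXX = 60 ksi.
L_w = 2 × 15.5 = 31 in; section modulus (unit throat) S = 2 × L²/6 = 80.08 in².
Direct shear f_v = P/L_w = 31/31 = 1 kip/in.
Moment M = P × e = 31 × 6.5 = 201.5 kip·in; bending f_b = M/S = 2.516 kip/in.
f_max = √(f_v² + f_b²) = √(1² + 2.516²) = 2.708 kip/in.
φr_n = 0.75 × 0.6 × 60 × (0.707 × 0.1875) = 3.579 kip/in → adequate.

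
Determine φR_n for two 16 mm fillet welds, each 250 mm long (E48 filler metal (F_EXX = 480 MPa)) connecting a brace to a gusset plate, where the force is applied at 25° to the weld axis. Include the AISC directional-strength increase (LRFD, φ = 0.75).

t_e = 0.707 × 16 = 11.31 mm; A_we = 11.31 × 500 = 5656 mm².
Directional factor: 1.0 + 0.5 sin^1.5(25°) = 1.137.
F_nw = 0.6 × 480 × 1.137 = 327.6 MPa.
φR_n = 0.75 × 327.6 × 5656 × 10⁻³ = 1390 kN.

φR_n ≈ 1390 kN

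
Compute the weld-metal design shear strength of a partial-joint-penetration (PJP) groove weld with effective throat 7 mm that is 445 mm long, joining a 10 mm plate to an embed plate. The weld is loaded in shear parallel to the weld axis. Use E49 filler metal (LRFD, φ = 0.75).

E49XX → F_EXX = 490 MPa.
Effective throat (given) t_e = 7 mm.
A_we = 7 × 445 = 3115 mm².
F_nw = 0.6 F_EXX = 294 MPa.
φR_n = 0.75 × 294 × 3115 × 10⁻³ = 686.9 kN.

φR_n ≈ 687 kN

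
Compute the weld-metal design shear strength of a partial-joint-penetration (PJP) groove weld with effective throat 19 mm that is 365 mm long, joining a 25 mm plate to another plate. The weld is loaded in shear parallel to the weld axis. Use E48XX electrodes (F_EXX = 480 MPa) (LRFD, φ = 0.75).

Effective throat (given) t_e = 19 mm.
A_we = 19 × 365 = 6935 mm².
F_nw = 0.6 F_EXX = 288 MPa.
φR_n = 0.75 × 288 × 6935 × 10⁻³ = 1498 kN.

φR_n ≈ 1500 kN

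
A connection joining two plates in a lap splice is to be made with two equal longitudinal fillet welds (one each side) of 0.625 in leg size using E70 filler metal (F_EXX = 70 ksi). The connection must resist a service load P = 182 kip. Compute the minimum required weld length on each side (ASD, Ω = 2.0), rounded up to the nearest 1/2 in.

Throat t_e = 0.707 × 0.625 = 0.4419 in.
r_n/Ω = (0.6 × 70 × 0.4419) / 2.0 = 9.279 kip/in.
L_req = P / (r_n/Ω) = 182 / 9.279 = 19.61 in total.
Per side: 19.61 / 2 = 9.807 in.
Round up → use L = 10 in on each side.

L = 10 in on each side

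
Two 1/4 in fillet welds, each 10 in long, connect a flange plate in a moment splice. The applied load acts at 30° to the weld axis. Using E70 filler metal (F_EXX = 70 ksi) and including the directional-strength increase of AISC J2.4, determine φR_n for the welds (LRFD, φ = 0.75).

t_e = 0.707 × 0.25 = 0.1767 in; A_we = 0.1767 × 20 = 3.535 in².
Directional factor: 1.0 + 0.5 sin^1.5(30°) = 1.177.
F_nw = 0.6 × 70 × 1.177 = 49.42 ksi.
φR_n = 0.75 × 49.42 × 3.535 = 131 kip.

φR_n ≈ 131 kip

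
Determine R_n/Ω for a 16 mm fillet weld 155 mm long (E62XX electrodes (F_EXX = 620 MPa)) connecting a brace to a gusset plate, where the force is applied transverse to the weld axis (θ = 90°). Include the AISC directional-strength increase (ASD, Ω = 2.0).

R_n/Ω ≈ 489 kN

t_e = 0.707 × 16 = 11.31 mm; A_we = 11.31 × 155 = 1753 mm².
Directional factor: 1.0 + 0.5 sin^1.5(90°) = 1.5.
F_nw = 0.6 × 620 × 1.5 = 558 MPa.
R_n/Ω = (558 × 1753) / 2.0 × 10⁻³ = 489.2 kN.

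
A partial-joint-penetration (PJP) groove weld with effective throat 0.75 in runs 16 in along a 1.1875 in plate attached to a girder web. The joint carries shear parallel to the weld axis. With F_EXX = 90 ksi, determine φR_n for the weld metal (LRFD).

Effective throat (given) t_e = 0.75 in.
A_we = 0.75 × 16 = 12 in².
F_nw = 0.6 F_EXX = 54 ksi.
φR_n = 0.75 × 54 × 12 = 486 kip.

φR_n ≈ 486 kip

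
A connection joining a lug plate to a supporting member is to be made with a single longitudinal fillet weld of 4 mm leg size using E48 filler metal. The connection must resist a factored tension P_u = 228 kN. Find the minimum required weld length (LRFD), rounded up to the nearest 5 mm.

L = 375 mm

E48XX → F_EXX = 480 MPa.
Throat t_e = 0.707 × 4 = 2.828 mm.
φr_n = 0.75 × 0.6 × 480 × 2.828 × 10⁻³ = 0.6108 kN/mm.
L_req = P_u / φr_n = 228 / 0.6108 = 373.3 mm total.
Round up → use L = 375 mm.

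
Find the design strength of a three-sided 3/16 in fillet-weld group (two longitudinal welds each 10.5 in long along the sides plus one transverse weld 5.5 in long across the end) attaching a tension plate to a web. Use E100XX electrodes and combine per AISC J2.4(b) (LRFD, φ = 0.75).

φR_n ≈ 158 kips

E100XX → F_EXX = 100 ksi.
t_e = 0.707 × 0.1875 = 0.1326 in.
R_nwl = 0.6 × 100 × 0.1326 × 21 = 167 kips (longitudinal, 2 welds).
R_nwt = 0.6 × 100 × 0.1326 × 5.5 = 43.75 kips (transverse, base value).
(i) R_nwl + R_nwt = 210.8 kips; (ii) 0.85 R_nwl + 1.5 R_nwt = 207.6 kips.
R_n = max = 210.8 kips [governs: (i)]; φR_n = 158.1 kips.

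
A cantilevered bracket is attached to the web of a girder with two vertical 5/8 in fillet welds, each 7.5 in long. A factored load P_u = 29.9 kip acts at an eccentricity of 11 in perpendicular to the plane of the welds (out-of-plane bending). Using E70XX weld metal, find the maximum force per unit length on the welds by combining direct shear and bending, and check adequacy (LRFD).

f_max ≈ 17.7 kip/in; NOT adequate

E70XX → F_EXX = 70 ksi.
L_w = 2 × 7.5 = 15 in; section modulus (unit throat) S = 2 × L²/6 = 18.75 in².
Direct shear f_v = P/L_w = 29.9/15 = 1.993 kip/in.
Moment M = P × e = 29.9 × 11 = 328.9 kip·in; bending f_b = M/S = 17.54 kip/in.
f_max = √(f_v² + f_b²) = √(1.993² + 17.54²) = 17.65 kip/in.
φr_n = 0.75 × 0.6 × 70 × (0.707 × 0.625) = 13.92 kip/in → NOT adequate.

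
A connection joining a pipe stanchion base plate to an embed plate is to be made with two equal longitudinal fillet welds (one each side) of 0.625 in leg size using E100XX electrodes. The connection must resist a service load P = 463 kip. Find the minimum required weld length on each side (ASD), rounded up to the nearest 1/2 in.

L = 17.5 in on each side

E100XX → F_EXX = 100 ksi.
Throat t_e = 0.707 × 0.625 = 0.4419 in.
r_n/Ω = (0.6 × 100 × 0.4419) / 2.0 = 13.26 kip/in.
L_req = P / (r_n/Ω) = 463 / 13.26 = 34.93 in total.
Per side: 34.93 / 2 = 17.46 in.
Round up → use L = 17.5 in on each side.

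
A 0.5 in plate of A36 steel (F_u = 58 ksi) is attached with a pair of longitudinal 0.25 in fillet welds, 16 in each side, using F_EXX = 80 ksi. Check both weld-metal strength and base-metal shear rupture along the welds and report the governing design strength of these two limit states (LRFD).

φR_n ≈ 204 kips (weld metal governs)

t_e = 0.707 × 0.25 = 0.1767 in; L = 32 in.
Weld metal: φR_n = 0.75 × 0.6 × 80 × 0.1767 × 32 = 203.6 kips.
Base metal (shear rupture): φR_n = 0.75 × 0.6 × 58 × 0.5 × 32 = 417.6 kips.
Governing: weld metal.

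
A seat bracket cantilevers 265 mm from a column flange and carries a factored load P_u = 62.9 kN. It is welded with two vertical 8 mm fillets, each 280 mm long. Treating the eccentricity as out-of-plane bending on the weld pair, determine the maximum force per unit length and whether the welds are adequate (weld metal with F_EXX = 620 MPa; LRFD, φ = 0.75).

L_w = 2 × 280 = 560 mm; section modulus (unit throat) S = 2 × L²/6 = 26130 mm².
Direct shear f_v = P/L_w = 62.9×10³/560 = 112.3 N/mm.
Moment M = P × e = 62.9×10³ × 265 = 16668000 N·mm; bending f_b = M/S = 637.8 N/mm.
f_max = √(f_v² + f_b²) = √(112.3² + 637.8²) = 647.6 N/mm.
φr_n = 0.75 × 0.6 × 620 × (0.707 × 8) = 1578 N/mm → adequate.

f_max ≈ 648 N/mm; adequate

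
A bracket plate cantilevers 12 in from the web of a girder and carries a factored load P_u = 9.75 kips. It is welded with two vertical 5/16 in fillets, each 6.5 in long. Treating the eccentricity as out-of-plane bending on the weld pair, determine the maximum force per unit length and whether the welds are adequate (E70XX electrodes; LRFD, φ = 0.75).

f_max ≈ 8.34 kip/in; NOT adequate

E70XX → F_EXX = 70 ksi.
L_w = 2 × 6.5 = 13 in; section modulus (unit throat) S = 2 × L²/6 = 14.08 in².
Direct shear f_v = P/L_w = 9.75/13 = 0.75 kip/in.
Moment M = P × e = 9.75 × 12 = 117 kip·in; bending f_b = M/S = 8.308 kip/in.
f_max = √(f_v² + f_b²) = √(0.75² + 8.308²) = 8.341 kip/in.
φr_n = 0.75 × 0.6 × 70 × (0.707 × 0.3125) = 6.96 kip/in → NOT adequate.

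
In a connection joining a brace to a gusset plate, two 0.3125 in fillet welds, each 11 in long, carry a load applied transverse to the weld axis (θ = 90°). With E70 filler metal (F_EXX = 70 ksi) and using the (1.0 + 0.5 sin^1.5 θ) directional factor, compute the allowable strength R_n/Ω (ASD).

t_e = 0.707 × 0.3125 = 0.2209 in; A_we = 0.2209 × 22 = 4.861 in².
Directional factor: 1.0 + 0.5 sin^1.5(90°) = 1.5.
F_nw = 0.6 × 70 × 1.5 = 63 ksi.
R_n/Ω = (63 × 4.861) / 2.0 = 153.1 kip.

R_n/Ω ≈ 153 kip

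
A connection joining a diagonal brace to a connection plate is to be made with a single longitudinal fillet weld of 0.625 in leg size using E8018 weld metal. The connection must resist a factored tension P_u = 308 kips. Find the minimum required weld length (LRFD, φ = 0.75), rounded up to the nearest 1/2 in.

L = 19.5 in

E80XX → F_EXX = 80 ksi.
Throat t_e = 0.707 × 0.625 = 0.4419 in.
φr_n = 0.75 × 0.6 × 80 × 0.4419 = 15.91 kips/in.
L_req = P_u / φr_n = 308 / 15.91 = 19.36 in total.
Round up → use L = 19.5 in.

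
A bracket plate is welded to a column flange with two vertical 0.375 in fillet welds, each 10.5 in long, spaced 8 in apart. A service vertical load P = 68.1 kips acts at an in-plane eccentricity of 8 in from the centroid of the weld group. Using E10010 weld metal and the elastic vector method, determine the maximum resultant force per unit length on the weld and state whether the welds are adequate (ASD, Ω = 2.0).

f_max ≈ 9.14 kip/in; NOT adequate

E100XX → F_EXX = 100 ksi.
Total weld length L_w = 21 in. Treat welds as unit-width lines.
Polar moment about centroid: J = 2[d³/12 + d(b/2)²] = 2[10.5³/12 + 10.5×4²] = 528.9 in³.
Direct shear f_v = P/L_w = 68.1 / 21 = 3.243 kip/in (vertical).
Torsion M = P·e = 68.1 × 8 = 544.8 kip·in.
Critical point at (x, y) = (4, 5.25) from centroid. f_tx = M·y/J = 5.407 kip/in; f_ty = M·x/J = 4.12 kip/in.
Resultant f_max = √[f_tx² + (f_v + f_ty)²] = √[5.407² + (3.243 + 4.12)²] = 9.135 kip/in.
Capacity per unit length: r_n/Ω = (1/2.0) × 0.6 × 100 × (0.707 × 0.375) = 7.954 kip/in.
9.135 > 7.954 → NOT adequate.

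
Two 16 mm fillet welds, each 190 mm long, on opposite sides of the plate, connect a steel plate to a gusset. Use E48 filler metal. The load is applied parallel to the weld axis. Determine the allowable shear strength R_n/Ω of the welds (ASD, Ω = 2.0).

E48XX → F_EXX = 480 MPa.
Effective throat t_e = 0.707 × 16 = 11.31 mm.
Total length L = 380 mm; A_we = 11.31 × 380 = 4299 mm².
F_nw = 0.6 F_EXX = 0.6 × 480 = 288 MPa.
R_n = 288 × 4299 × 10⁻³ = 1238 kN; R_n/Ω = 1238/2.0 = 619 kN.

R_n/Ω ≈ 619 kN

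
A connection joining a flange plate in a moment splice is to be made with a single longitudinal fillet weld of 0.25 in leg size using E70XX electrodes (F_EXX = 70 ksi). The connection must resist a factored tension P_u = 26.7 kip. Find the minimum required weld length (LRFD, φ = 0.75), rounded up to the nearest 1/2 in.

Throat t_e = 0.707 × 0.25 = 0.1767 in.
φr_n = 0.75 × 0.6 × 70 × 0.1767 = 5.568 kip/in.
L_req = P_u / φr_n = 26.7 / 5.568 = 4.796 in total.
Round up → use L = 5 in.

L = 5 in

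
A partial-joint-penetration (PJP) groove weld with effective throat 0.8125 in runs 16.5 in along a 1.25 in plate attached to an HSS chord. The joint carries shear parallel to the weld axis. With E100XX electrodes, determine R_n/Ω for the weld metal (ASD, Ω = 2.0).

E100XX → F_EXX = 100 ksi.
Effective throat (given) t_e = 0.8125 in.
A_we = 0.8125 × 16.5 = 13.41 in².
F_nw = 0.6 F_EXX = 60 ksi.
R_n/Ω = (60 × 13.41) / 2.0 = 402.2 kips.

R_n/Ω ≈ 402 kips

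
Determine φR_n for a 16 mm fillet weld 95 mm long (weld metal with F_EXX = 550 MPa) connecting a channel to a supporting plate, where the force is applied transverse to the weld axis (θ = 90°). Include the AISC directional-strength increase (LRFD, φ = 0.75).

t_e = 0.707 × 16 = 11.31 mm; A_we = 11.31 × 95 = 1075 mm².
Directional factor: 1.0 + 0.5 sin^1.5(90°) = 1.5.
F_nw = 0.6 × 550 × 1.5 = 495 MPa.
φR_n = 0.75 × 495 × 1075 × 10⁻³ = 399 kN.

φR_n ≈ 399 kN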